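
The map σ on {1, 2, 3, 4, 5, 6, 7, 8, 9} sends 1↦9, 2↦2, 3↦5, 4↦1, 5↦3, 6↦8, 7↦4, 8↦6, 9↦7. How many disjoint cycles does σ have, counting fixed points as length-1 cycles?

Cycle decomposition: (1 9 7 4) (2) (3 5) (6 8).
4 cycles.

4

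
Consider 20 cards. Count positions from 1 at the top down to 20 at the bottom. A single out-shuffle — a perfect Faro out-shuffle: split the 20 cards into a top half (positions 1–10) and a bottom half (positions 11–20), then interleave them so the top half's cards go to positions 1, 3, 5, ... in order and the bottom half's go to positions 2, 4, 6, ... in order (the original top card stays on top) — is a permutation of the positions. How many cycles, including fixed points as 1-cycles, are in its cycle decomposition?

Trace each unvisited position around until it returns:
(1) (2 3 5 9 17 14 ... len 18) (20)
3 cycles in total.

3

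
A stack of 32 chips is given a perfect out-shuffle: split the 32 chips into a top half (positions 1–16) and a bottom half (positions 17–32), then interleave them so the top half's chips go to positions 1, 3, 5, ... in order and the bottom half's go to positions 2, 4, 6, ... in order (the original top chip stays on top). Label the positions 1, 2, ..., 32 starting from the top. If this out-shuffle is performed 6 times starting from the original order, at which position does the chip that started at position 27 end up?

Track the chip's position through each out-shuffle:
27 → 22 → 12 → 23 → 14 → 27 → 22

22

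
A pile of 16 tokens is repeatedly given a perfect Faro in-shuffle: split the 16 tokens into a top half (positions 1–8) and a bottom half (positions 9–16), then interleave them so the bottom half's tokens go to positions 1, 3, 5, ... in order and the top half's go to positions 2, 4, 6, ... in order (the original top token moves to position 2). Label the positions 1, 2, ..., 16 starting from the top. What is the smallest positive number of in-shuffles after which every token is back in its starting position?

8

The in-shuffle permutes the 16 positions with cycle lengths [8, 8].
Every token is home exactly when every cycle has completed a whole number of laps, i.e. after lcm(8) = 8 in-shuffles.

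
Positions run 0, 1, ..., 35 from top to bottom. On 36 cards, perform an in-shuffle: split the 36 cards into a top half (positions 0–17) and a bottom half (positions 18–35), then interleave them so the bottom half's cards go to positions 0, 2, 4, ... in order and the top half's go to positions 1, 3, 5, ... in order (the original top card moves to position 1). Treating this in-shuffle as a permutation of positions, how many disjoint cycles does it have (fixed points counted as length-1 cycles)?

1

Trace each unvisited position around until it returns:
(0 1 3 7 15 31 ... len 36)
1 cycle in total.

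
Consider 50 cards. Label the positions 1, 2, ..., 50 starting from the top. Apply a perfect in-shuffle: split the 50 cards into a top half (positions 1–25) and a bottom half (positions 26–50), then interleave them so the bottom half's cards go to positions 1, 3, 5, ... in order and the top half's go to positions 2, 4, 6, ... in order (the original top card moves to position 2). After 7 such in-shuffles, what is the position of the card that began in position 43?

Track the card's position through each in-shuffle:
43 → 35 → 19 → 38 → 25 → 50 → 49 → 47

47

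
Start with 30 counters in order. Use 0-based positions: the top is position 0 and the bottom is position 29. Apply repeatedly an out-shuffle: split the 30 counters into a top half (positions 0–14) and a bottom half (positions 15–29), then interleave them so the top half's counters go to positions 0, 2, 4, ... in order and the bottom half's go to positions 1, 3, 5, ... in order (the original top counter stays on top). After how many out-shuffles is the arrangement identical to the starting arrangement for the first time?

28

The out-shuffle permutes the 30 positions with cycle lengths [1, 1, 28].
Every counter is home exactly when every cycle has completed a whole number of laps, i.e. after lcm(1, 28) = 28 out-shuffles.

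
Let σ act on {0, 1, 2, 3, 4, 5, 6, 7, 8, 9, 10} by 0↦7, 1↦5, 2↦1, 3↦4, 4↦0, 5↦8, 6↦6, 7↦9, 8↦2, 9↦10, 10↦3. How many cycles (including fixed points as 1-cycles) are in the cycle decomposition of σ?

Cycle decomposition: (0 7 9 10 3 4) (1 5 8 2) (6).
3 cycles.

3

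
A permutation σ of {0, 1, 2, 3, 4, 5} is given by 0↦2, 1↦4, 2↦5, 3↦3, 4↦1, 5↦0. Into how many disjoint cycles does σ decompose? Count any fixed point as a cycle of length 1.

3

Cycle decomposition: (0 2 5) (1 4) (3).
3 cycles.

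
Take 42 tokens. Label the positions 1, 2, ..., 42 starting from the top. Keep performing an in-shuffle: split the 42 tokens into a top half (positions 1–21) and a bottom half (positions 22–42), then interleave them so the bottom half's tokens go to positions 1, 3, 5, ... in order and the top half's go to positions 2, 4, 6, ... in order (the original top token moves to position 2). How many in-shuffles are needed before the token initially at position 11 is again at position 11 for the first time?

14

Follow position 11 under repeated in-shuffles:
11 → 22 → 1 → 2 → 4 → 8 → 16 → 32 → 21 → 42 → 41 → 39 → 35 → 27 → 11
It first returns after 14 in-shuffles.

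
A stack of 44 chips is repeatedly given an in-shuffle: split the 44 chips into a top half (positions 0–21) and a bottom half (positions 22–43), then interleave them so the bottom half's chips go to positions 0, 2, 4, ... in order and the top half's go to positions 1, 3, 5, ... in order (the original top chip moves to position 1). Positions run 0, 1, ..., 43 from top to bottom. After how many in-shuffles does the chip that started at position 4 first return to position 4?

Follow position 4 under repeated in-shuffles:
4 → 9 → 19 → 39 → 34 → 24 → 4
It first returns after 6 in-shuffles.

6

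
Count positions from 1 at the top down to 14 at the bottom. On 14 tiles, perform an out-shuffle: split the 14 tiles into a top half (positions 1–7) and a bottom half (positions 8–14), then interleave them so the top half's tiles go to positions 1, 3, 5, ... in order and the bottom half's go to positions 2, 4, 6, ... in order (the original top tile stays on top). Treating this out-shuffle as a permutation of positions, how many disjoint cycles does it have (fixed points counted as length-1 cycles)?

3

Trace each unvisited position around until it returns:
(1) (2 3 5 9 4 7 ... len 12) (14)
3 cycles in total.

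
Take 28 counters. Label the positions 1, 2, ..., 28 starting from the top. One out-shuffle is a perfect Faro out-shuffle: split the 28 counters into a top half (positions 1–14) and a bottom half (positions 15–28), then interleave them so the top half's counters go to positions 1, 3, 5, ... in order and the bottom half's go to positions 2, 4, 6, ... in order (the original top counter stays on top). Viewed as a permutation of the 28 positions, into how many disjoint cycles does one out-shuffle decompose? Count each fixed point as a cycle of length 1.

5

Trace each unvisited position around until it returns:
(1) (2 3 5 9 17 6 ... len 18) (4 7 13 25 22 16) (10 19) (28)
5 cycles in total.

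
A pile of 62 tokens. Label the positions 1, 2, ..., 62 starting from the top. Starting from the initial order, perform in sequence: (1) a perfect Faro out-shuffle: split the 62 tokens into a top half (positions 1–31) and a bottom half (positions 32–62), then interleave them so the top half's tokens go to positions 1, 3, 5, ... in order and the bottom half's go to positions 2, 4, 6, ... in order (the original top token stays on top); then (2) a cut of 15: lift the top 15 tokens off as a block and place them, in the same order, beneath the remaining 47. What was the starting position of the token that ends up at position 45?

61

Undo the operations in reverse order, starting from position 45:
  undo op 2 (cut 15): 45 ← 60
  undo op 1 (out-shuffle, from bottom half): 60 ← 61
So the token at position 45 came from original position 61.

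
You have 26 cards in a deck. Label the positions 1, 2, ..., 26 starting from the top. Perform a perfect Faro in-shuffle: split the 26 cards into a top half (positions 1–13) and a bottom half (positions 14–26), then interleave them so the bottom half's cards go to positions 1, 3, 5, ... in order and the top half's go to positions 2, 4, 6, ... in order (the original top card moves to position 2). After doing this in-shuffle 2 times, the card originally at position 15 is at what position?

Track the card's position through each in-shuffle:
15 → 3 → 6

6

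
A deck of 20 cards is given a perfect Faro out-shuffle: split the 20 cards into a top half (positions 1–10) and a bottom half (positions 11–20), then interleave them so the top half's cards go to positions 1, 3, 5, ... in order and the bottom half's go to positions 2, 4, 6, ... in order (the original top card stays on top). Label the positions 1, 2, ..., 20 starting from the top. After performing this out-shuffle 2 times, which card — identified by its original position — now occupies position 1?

Work backwards from position 1, undoing one out-shuffle at a time:
1 ← 1 ← 1
So the card now at position 1 started at position 1.

1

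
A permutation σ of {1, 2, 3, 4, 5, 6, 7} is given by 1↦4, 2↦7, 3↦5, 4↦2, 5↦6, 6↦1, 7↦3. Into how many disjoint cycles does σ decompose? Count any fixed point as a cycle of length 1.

1

Cycle decomposition: (1 4 2 7 3 5 6).
1 cycle.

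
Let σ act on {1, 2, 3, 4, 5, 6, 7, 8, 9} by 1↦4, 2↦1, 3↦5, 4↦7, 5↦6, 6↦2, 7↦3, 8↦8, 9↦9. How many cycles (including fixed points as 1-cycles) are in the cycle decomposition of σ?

3

Cycle decomposition: (1 4 7 3 5 6 2) (8) (9).
3 cycles.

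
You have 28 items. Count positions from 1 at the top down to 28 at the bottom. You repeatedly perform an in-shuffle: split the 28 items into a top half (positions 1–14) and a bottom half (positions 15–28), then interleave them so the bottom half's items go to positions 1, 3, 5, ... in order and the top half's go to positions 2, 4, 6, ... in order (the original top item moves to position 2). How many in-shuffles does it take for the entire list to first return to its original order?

28

The in-shuffle permutes the 28 positions with cycle lengths [28].
Every item is home exactly when every cycle has completed a whole number of laps, i.e. after lcm(28) = 28 in-shuffles.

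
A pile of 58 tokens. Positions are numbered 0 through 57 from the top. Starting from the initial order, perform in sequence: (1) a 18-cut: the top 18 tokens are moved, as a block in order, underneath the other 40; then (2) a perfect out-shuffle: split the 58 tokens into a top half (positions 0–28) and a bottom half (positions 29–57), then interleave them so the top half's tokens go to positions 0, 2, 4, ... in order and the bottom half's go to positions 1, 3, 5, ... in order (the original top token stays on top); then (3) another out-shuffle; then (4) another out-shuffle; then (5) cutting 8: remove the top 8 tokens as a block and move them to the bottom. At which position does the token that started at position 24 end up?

40

Track the token from position 24 forward through each operation:
  after op 1 (cut 18): 24 → 6
  after op 2 (out-shuffle): 6 → 12
  after op 3 (out-shuffle): 12 → 24
  after op 4 (out-shuffle): 24 → 48
  after op 5 (cut 8): 48 → 40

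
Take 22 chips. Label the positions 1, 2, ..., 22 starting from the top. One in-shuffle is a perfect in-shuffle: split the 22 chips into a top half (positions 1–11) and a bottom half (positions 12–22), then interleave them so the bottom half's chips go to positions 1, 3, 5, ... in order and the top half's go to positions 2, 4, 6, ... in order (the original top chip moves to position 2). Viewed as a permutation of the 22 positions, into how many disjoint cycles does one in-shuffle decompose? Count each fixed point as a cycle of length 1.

2

Trace each unvisited position around until it returns:
(1 2 4 8 16 9 ... len 11) (5 10 20 17 11 22 ... len 11)
2 cycles in total.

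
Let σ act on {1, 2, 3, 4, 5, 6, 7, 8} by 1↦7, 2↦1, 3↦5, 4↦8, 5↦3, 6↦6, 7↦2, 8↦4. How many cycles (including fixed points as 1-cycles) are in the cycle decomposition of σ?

Cycle decomposition: (1 7 2) (3 5) (4 8) (6).
4 cycles.

4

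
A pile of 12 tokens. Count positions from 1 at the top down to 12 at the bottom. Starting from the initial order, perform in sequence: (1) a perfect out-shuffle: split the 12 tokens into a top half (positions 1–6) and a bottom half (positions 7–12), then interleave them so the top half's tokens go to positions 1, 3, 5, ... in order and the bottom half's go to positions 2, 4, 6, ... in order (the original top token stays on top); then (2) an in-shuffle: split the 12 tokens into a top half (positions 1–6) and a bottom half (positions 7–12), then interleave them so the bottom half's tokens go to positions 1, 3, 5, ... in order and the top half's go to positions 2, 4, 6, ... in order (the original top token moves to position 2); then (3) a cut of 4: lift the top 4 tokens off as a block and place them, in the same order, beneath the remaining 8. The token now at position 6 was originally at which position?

Undo the operations in reverse order, starting from position 6:
  undo op 3 (cut 4): 6 ← 10
  undo op 2 (in-shuffle, from top half): 10 ← 5
  undo op 1 (out-shuffle, from top half): 5 ← 3
So the token at position 6 came from original position 3.

3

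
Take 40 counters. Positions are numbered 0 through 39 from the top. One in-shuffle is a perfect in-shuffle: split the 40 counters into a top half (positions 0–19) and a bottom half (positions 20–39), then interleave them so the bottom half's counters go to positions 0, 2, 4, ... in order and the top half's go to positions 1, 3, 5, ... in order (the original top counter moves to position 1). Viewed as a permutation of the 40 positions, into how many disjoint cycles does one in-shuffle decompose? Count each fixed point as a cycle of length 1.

Trace each unvisited position around until it returns:
(0 1 3 7 15 31 ... len 20) (2 5 11 23 6 13 ... len 20)
2 cycles in total.

2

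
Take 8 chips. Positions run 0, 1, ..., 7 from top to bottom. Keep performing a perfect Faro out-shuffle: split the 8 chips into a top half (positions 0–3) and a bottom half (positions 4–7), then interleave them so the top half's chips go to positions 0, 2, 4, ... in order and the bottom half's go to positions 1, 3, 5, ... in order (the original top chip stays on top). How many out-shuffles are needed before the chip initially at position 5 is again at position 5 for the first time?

3

Follow position 5 under repeated out-shuffles:
5 → 3 → 6 → 5
It first returns after 3 out-shuffles.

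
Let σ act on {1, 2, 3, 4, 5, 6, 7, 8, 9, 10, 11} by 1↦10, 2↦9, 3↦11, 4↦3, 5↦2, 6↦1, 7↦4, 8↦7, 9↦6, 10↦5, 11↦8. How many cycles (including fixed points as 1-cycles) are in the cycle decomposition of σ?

Cycle decomposition: (1 10 5 2 9 6) (3 11 8 7 4).
2 cycles.

2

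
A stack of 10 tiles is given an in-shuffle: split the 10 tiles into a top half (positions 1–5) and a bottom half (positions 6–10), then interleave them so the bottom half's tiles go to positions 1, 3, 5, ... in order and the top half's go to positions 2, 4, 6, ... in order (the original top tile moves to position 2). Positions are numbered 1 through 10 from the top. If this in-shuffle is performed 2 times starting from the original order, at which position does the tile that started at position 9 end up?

Track the tile's position through each in-shuffle:
9 → 7 → 3

3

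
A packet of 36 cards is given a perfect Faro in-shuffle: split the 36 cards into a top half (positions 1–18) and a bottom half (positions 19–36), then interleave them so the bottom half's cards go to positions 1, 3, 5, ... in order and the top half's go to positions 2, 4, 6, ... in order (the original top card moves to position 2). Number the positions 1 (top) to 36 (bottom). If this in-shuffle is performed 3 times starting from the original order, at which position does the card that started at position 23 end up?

Track the card's position through each in-shuffle:
23 → 9 → 18 → 36

36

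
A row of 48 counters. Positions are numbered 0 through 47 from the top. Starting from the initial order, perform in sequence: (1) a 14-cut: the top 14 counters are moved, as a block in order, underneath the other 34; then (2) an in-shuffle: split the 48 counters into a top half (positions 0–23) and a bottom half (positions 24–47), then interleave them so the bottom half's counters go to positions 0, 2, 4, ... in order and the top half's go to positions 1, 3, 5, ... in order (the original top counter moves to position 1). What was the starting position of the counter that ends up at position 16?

Undo the operations in reverse order, starting from position 16:
  undo op 2 (in-shuffle, from bottom half): 16 ← 32
  undo op 1 (cut 14): 32 ← 46
So the counter at position 16 came from original position 46.

46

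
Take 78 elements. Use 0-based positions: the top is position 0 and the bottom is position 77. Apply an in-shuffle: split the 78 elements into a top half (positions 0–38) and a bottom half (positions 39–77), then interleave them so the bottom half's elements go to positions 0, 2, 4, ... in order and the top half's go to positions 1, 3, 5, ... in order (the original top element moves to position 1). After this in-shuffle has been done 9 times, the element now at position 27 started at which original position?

Work backwards from position 27, undoing one in-shuffle at a time:
27 ← 13 ← 6 ← 42 ← 60 ← 69 ← 34 ← 56 ← 67 ← 33
So the element now at position 27 started at position 33.

33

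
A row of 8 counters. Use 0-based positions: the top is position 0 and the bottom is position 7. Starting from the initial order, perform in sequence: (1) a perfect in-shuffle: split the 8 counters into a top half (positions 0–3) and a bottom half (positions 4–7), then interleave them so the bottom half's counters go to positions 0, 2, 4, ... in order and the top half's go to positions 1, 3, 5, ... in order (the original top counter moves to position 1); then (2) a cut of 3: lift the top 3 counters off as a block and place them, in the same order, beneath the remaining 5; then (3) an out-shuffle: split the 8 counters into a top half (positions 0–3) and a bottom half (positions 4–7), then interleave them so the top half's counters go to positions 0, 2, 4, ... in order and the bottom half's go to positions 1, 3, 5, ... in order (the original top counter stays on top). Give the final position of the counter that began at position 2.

4

Track the counter from position 2 forward through each operation:
  after op 1 (in-shuffle): 2 → 5
  after op 2 (cut 3): 5 → 2
  after op 3 (out-shuffle): 2 → 4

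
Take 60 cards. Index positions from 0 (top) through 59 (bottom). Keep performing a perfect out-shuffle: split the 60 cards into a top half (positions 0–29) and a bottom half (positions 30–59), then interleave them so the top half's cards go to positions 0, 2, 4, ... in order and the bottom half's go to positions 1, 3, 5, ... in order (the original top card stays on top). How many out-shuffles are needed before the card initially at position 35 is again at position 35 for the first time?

Follow position 35 under repeated out-shuffles:
35 → 11 → 22 → 44 → 29 → 58 → 57 → 55 → ... → 35 (length 58)
It first returns after 58 out-shuffles.

58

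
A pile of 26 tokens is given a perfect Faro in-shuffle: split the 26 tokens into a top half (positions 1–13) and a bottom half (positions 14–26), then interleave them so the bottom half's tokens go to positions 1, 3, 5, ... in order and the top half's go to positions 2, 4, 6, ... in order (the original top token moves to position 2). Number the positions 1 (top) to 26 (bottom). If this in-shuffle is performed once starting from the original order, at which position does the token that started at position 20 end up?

Track the token's position through each in-shuffle:
20 → 13

13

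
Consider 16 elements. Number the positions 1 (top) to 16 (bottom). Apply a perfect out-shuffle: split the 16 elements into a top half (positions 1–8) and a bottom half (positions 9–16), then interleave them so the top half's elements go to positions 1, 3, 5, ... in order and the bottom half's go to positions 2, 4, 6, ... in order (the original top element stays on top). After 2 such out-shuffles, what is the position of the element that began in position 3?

9

Track the element's position through each out-shuffle:
3 → 5 → 9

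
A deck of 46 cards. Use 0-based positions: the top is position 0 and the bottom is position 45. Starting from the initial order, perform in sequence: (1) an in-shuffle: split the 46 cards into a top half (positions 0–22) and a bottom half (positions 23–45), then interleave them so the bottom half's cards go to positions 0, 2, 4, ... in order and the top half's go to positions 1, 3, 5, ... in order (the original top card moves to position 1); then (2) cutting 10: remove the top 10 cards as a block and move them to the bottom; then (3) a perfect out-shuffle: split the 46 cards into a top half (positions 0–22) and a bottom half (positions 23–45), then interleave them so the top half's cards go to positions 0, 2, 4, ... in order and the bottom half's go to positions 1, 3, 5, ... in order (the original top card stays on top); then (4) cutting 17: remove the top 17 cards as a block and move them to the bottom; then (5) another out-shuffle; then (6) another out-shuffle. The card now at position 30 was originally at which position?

Undo the operations in reverse order, starting from position 30:
  undo op 6 (out-shuffle, from top half): 30 ← 15
  undo op 5 (out-shuffle, from bottom half): 15 ← 30
  undo op 4 (cut 17): 30 ← 1
  undo op 3 (out-shuffle, from bottom half): 1 ← 23
  undo op 2 (cut 10): 23 ← 33
  undo op 1 (in-shuffle, from top half): 33 ← 16
So the card at position 30 came from original position 16.

16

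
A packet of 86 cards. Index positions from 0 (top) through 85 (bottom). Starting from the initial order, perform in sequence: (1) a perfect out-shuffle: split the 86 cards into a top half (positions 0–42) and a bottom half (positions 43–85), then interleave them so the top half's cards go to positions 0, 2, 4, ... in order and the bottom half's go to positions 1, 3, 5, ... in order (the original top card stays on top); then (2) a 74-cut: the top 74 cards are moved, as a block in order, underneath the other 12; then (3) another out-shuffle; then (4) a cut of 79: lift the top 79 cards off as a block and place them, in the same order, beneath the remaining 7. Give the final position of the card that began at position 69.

52

Track the card from position 69 forward through each operation:
  after op 1 (out-shuffle): 69 → 53
  after op 2 (cut 74): 53 → 65
  after op 3 (out-shuffle): 65 → 45
  after op 4 (cut 79): 45 → 52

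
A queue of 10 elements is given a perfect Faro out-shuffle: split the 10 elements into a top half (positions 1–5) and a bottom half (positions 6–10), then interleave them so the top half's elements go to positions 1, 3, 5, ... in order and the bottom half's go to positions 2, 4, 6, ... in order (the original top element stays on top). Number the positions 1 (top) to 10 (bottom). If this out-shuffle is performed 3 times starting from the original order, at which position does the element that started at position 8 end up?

Track the element's position through each out-shuffle:
8 → 6 → 2 → 3

3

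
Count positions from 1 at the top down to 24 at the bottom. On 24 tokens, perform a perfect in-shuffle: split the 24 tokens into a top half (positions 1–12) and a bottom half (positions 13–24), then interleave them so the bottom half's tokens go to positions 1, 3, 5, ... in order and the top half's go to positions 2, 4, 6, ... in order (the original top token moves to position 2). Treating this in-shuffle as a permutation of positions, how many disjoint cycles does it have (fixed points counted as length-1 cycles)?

Trace each unvisited position around until it returns:
(1 2 4 8 16 7 ... len 20) (5 10 20 15)
2 cycles in total.

2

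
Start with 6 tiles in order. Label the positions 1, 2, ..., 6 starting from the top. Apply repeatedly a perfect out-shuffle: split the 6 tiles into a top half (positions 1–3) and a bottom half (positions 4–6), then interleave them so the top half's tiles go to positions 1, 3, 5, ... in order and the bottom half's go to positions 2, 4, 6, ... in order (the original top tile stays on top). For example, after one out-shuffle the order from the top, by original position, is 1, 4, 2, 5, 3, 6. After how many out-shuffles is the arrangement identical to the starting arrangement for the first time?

The out-shuffle permutes the 6 positions with cycle lengths [1, 1, 4].
Every tile is home exactly when every cycle has completed a whole number of laps, i.e. after lcm(1, 4) = 4 out-shuffles.

4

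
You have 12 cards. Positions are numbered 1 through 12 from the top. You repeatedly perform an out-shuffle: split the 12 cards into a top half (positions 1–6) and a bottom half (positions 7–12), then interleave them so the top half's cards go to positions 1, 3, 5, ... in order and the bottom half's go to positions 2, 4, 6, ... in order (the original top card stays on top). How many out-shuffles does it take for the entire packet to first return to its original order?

10

The out-shuffle permutes the 12 positions with cycle lengths [1, 1, 10].
Every card is home exactly when every cycle has completed a whole number of laps, i.e. after lcm(1, 10) = 10 out-shuffles.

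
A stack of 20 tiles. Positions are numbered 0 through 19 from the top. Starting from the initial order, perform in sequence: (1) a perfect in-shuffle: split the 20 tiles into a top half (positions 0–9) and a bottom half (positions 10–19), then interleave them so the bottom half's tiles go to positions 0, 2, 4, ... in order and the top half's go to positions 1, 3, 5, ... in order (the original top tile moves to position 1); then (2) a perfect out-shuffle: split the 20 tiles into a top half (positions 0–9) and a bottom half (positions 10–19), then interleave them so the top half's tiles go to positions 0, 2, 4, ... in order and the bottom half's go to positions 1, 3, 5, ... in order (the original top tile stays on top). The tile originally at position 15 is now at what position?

1

Track the tile from position 15 forward through each operation:
  after op 1 (in-shuffle): 15 → 10
  after op 2 (out-shuffle): 10 → 1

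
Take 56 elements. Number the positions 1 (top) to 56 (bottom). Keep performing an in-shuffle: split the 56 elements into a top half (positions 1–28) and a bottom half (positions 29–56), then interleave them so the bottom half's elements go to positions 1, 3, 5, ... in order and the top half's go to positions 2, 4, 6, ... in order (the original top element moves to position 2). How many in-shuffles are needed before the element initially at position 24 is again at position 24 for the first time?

18

Follow position 24 under repeated in-shuffles:
24 → 48 → 39 → 21 → 42 → 27 → 54 → 51 → 45 → 33 → 9 → 18 → 36 → 15 → 30 → 3 → 6 → 12 → 24
It first returns after 18 in-shuffles.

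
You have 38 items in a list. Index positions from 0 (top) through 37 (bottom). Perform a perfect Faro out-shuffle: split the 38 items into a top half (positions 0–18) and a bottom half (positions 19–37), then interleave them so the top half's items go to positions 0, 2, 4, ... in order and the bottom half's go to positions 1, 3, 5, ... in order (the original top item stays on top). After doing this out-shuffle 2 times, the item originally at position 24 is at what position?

Track the item's position through each out-shuffle:
24 → 11 → 22

22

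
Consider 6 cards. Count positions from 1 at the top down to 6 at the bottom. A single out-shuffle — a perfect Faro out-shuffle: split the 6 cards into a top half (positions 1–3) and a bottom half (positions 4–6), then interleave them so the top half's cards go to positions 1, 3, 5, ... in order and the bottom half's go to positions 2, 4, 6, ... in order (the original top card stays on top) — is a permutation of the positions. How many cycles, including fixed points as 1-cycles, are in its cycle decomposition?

Trace each unvisited position around until it returns:
(1) (2 3 5 4) (6)
3 cycles in total.

3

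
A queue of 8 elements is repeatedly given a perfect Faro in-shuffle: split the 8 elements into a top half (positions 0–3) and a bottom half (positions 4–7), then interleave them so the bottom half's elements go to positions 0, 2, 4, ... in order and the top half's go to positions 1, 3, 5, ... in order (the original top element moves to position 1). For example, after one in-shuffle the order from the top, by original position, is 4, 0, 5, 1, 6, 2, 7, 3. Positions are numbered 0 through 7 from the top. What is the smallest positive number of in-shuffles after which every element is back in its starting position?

The in-shuffle permutes the 8 positions with cycle lengths [2, 6].
Every element is home exactly when every cycle has completed a whole number of laps, i.e. after lcm(2, 6) = 6 in-shuffles.

6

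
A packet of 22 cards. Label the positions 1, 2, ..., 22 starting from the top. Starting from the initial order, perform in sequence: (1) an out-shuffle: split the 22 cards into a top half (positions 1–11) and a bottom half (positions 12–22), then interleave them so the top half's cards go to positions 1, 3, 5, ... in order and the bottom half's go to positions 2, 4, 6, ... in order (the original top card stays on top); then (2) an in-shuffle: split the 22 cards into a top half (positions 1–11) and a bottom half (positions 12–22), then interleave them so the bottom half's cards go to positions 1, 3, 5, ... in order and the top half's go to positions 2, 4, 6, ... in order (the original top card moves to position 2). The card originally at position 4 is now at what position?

14

Track the card from position 4 forward through each operation:
  after op 1 (out-shuffle): 4 → 7
  after op 2 (in-shuffle): 7 → 14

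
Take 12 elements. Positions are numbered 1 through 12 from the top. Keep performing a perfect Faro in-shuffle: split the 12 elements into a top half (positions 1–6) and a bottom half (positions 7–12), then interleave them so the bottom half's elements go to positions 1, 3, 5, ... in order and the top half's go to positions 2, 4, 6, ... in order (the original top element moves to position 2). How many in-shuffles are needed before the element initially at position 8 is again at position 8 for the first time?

12

Follow position 8 under repeated in-shuffles:
8 → 3 → 6 → 12 → 11 → 9 → 5 → 10 → 7 → 1 → 2 → 4 → 8
It first returns after 12 in-shuffles.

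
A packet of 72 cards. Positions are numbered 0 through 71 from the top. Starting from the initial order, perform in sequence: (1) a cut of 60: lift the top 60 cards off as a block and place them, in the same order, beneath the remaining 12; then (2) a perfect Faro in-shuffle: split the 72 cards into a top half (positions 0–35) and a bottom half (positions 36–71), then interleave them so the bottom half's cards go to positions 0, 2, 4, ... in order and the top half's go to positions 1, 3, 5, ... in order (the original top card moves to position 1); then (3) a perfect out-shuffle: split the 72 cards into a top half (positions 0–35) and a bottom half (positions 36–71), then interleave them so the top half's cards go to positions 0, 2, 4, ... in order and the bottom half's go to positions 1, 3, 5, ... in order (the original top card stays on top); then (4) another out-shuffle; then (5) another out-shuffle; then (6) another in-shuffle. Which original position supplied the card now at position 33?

25

Undo the operations in reverse order, starting from position 33:
  undo op 6 (in-shuffle, from top half): 33 ← 16
  undo op 5 (out-shuffle, from top half): 16 ← 8
  undo op 4 (out-shuffle, from top half): 8 ← 4
  undo op 3 (out-shuffle, from top half): 4 ← 2
  undo op 2 (in-shuffle, from bottom half): 2 ← 37
  undo op 1 (cut 60): 37 ← 25
So the card at position 33 came from original position 25.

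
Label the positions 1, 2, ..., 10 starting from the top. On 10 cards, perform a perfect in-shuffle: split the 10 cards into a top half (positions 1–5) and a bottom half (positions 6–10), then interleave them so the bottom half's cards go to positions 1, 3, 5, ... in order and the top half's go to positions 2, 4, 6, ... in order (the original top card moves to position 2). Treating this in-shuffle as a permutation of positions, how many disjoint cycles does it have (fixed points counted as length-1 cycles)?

Trace each unvisited position around until it returns:
(1 2 4 8 5 10 9 7 3 6)
1 cycle in total.

1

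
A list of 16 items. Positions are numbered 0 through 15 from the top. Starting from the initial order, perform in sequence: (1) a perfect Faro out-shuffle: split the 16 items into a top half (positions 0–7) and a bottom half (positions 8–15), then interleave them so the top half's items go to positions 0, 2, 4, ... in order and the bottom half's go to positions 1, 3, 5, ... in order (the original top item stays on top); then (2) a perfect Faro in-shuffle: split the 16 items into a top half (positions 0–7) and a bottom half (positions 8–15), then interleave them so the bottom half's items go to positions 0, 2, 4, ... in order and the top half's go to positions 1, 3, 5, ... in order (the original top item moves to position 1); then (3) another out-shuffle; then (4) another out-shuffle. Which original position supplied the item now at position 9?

13

Undo the operations in reverse order, starting from position 9:
  undo op 4 (out-shuffle, from bottom half): 9 ← 12
  undo op 3 (out-shuffle, from top half): 12 ← 6
  undo op 2 (in-shuffle, from bottom half): 6 ← 11
  undo op 1 (out-shuffle, from bottom half): 11 ← 13
So the item at position 9 came from original position 13.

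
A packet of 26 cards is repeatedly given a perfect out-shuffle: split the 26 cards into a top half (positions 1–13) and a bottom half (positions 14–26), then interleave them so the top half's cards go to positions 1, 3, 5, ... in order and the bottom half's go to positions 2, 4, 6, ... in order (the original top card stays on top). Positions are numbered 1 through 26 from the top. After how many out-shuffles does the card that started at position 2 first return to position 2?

Follow position 2 under repeated out-shuffles:
2 → 3 → 5 → 9 → 17 → 8 → 15 → 4 → 7 → 13 → 25 → 24 → 22 → 18 → 10 → 19 → 12 → 23 → 20 → 14 → 2
It first returns after 20 out-shuffles.

20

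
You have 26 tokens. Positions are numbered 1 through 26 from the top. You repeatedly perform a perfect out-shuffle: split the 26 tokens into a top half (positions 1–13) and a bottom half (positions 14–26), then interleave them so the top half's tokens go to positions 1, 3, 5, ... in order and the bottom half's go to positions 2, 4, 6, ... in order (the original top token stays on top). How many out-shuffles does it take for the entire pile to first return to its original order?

20

The out-shuffle permutes the 26 positions with cycle lengths [1, 1, 4, 20].
Every token is home exactly when every cycle has completed a whole number of laps, i.e. after lcm(1, 4, 20) = 20 out-shuffles.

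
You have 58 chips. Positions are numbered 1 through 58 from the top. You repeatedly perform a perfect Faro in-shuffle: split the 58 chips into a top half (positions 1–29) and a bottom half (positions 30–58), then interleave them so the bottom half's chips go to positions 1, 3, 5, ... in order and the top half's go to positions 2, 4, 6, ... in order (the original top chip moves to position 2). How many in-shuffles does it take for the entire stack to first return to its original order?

The in-shuffle permutes the 58 positions with cycle lengths [58].
Every chip is home exactly when every cycle has completed a whole number of laps, i.e. after lcm(58) = 58 in-shuffles.

58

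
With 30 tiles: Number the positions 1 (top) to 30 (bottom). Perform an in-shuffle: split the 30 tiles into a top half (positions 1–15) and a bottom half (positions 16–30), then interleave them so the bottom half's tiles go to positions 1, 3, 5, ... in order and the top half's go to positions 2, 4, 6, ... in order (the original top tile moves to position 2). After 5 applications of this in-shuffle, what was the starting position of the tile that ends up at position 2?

2

Work backwards from position 2, undoing one in-shuffle at a time:
2 ← 1 ← 16 ← 8 ← 4 ← 2
So the tile now at position 2 started at position 2.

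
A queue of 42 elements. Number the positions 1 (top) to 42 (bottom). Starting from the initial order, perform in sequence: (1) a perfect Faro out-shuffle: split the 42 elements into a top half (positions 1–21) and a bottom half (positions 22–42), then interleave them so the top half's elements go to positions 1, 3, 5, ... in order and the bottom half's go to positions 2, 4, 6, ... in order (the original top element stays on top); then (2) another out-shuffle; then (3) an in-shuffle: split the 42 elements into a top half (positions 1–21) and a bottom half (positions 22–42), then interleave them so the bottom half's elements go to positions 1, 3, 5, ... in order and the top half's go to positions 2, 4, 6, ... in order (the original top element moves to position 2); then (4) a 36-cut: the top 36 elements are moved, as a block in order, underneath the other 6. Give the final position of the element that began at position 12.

14

Track the element from position 12 forward through each operation:
  after op 1 (out-shuffle): 12 → 23
  after op 2 (out-shuffle): 23 → 4
  after op 3 (in-shuffle): 4 → 8
  after op 4 (cut 36): 8 → 14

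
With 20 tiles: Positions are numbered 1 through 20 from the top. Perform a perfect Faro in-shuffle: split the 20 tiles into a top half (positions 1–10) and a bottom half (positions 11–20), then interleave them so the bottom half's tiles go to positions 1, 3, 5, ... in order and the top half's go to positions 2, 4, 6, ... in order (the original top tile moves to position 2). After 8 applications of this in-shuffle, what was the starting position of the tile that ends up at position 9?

Work backwards from position 9, undoing one in-shuffle at a time:
9 ← 15 ← 18 ← 9 ← 15 ← 18 ← 9 ← 15 ← 18
So the tile now at position 9 started at position 18.

18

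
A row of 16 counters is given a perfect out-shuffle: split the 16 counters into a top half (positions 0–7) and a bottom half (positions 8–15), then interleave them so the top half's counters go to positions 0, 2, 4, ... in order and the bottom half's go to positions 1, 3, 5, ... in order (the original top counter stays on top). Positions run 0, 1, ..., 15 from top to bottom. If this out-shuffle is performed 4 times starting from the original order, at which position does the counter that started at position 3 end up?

3

Track the counter's position through each out-shuffle:
3 → 6 → 12 → 9 → 3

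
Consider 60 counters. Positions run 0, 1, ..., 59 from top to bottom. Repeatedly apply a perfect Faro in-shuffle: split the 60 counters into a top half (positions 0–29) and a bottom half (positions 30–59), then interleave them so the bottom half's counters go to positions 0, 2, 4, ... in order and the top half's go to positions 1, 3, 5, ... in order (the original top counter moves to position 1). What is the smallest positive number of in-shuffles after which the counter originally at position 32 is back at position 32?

Follow position 32 under repeated in-shuffles:
32 → 4 → 9 → 19 → 39 → 18 → 37 → 14 → ... → 32 (length 60)
It first returns after 60 in-shuffles.

60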